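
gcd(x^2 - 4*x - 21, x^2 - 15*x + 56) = x - 7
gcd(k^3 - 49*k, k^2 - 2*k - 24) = 1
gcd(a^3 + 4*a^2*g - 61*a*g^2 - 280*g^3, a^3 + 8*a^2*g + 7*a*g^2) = a + 7*g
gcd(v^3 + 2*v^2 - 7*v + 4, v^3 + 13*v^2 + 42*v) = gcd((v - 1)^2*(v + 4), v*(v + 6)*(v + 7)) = 1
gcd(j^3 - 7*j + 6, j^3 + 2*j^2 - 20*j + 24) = j - 2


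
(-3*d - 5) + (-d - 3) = -4*d - 8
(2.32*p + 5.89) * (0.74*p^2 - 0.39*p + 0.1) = 1.7168*p^3 + 3.4538*p^2 - 2.0651*p + 0.589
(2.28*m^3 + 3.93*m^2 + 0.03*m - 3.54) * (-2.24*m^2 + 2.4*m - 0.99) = -5.1072*m^5 - 3.3312*m^4 + 7.1076*m^3 + 4.1109*m^2 - 8.5257*m + 3.5046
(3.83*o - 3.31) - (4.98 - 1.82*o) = 5.65*o - 8.29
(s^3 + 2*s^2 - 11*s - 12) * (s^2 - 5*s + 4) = s^5 - 3*s^4 - 17*s^3 + 51*s^2 + 16*s - 48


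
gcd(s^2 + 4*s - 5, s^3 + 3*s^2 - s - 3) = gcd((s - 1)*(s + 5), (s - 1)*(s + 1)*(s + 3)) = s - 1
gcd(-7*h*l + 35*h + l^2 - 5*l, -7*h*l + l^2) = 7*h - l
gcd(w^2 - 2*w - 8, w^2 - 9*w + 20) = w - 4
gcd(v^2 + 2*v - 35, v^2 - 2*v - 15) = v - 5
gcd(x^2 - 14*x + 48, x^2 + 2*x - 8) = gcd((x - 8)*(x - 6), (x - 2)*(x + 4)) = 1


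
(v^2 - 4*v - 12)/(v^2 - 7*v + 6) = (v + 2)/(v - 1)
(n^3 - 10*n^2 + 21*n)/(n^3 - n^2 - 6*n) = (n - 7)/(n + 2)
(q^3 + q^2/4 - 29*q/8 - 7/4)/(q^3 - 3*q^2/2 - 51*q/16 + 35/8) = 2*(2*q + 1)/(4*q - 5)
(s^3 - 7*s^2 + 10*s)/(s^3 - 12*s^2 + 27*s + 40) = s*(s - 2)/(s^2 - 7*s - 8)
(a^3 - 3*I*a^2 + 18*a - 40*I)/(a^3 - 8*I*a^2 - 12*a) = (a^2 - I*a + 20)/(a*(a - 6*I))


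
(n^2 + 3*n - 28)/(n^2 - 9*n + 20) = (n + 7)/(n - 5)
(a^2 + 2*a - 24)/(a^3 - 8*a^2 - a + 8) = (a^2 + 2*a - 24)/(a^3 - 8*a^2 - a + 8)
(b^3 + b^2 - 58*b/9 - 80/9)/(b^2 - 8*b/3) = b + 11/3 + 10/(3*b)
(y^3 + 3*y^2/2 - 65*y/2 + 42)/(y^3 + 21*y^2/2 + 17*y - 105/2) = (y - 4)/(y + 5)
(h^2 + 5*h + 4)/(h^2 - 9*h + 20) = (h^2 + 5*h + 4)/(h^2 - 9*h + 20)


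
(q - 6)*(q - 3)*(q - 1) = q^3 - 10*q^2 + 27*q - 18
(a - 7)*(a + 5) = a^2 - 2*a - 35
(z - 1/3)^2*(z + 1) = z^3 + z^2/3 - 5*z/9 + 1/9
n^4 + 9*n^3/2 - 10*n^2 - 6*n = n*(n - 2)*(n + 1/2)*(n + 6)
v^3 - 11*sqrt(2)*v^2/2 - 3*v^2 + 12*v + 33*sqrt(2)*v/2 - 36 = (v - 3)*(v - 4*sqrt(2))*(v - 3*sqrt(2)/2)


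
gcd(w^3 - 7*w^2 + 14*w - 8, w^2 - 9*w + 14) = w - 2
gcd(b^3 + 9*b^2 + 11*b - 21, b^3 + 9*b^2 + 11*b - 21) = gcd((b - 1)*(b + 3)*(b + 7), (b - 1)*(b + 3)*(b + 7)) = b^3 + 9*b^2 + 11*b - 21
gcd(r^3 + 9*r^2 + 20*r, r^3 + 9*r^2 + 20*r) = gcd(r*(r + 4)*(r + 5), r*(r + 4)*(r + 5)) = r^3 + 9*r^2 + 20*r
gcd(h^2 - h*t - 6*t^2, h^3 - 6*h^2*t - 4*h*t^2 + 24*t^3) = h + 2*t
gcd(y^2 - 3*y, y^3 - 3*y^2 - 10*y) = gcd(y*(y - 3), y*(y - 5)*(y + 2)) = y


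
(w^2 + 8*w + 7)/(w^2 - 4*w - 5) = (w + 7)/(w - 5)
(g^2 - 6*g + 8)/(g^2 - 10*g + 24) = (g - 2)/(g - 6)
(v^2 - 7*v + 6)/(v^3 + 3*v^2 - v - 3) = (v - 6)/(v^2 + 4*v + 3)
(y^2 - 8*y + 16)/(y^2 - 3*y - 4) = (y - 4)/(y + 1)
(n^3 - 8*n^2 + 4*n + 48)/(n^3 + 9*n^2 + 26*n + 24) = (n^2 - 10*n + 24)/(n^2 + 7*n + 12)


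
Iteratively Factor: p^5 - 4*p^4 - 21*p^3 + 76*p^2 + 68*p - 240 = (p - 3)*(p^4 - p^3 - 24*p^2 + 4*p + 80) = (p - 3)*(p + 4)*(p^3 - 5*p^2 - 4*p + 20) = (p - 3)*(p + 2)*(p + 4)*(p^2 - 7*p + 10) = (p - 3)*(p - 2)*(p + 2)*(p + 4)*(p - 5)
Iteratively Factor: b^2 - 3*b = (b - 3)*(b)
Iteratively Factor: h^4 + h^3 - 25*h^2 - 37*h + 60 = (h - 1)*(h^3 + 2*h^2 - 23*h - 60) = (h - 1)*(h + 3)*(h^2 - h - 20) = (h - 5)*(h - 1)*(h + 3)*(h + 4)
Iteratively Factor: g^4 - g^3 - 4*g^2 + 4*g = (g + 2)*(g^3 - 3*g^2 + 2*g) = (g - 2)*(g + 2)*(g^2 - g) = (g - 2)*(g - 1)*(g + 2)*(g)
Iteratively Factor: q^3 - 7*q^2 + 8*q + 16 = (q + 1)*(q^2 - 8*q + 16) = (q - 4)*(q + 1)*(q - 4)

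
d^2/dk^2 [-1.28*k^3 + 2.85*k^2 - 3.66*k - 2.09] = 5.7 - 7.68*k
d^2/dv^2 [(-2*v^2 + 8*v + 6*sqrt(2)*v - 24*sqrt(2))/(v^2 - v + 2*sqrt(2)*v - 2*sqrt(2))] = 4*(3*v^3 + 5*sqrt(2)*v^3 - 42*sqrt(2)*v^2 - 108*v + 60*sqrt(2)*v - 92*sqrt(2) + 60)/(v^6 - 3*v^5 + 6*sqrt(2)*v^5 - 18*sqrt(2)*v^4 + 27*v^4 - 73*v^3 + 34*sqrt(2)*v^3 - 54*sqrt(2)*v^2 + 72*v^2 - 24*v + 48*sqrt(2)*v - 16*sqrt(2))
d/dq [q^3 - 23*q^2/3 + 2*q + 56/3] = 3*q^2 - 46*q/3 + 2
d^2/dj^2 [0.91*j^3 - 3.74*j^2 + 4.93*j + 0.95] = 5.46*j - 7.48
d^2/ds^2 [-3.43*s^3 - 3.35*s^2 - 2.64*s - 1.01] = -20.58*s - 6.7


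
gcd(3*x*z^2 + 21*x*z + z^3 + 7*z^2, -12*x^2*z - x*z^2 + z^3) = 3*x*z + z^2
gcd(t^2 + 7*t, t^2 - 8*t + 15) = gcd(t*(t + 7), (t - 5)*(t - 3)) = 1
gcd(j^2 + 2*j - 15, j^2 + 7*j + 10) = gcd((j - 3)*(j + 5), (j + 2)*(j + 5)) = j + 5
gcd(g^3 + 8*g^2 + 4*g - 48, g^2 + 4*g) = g + 4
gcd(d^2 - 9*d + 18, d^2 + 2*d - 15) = d - 3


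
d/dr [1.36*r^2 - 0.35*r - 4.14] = 2.72*r - 0.35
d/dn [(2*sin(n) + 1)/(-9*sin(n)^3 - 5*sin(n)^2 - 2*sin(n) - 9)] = (36*sin(n)^3 + 37*sin(n)^2 + 10*sin(n) - 16)*cos(n)/(9*sin(n)^3 + 5*sin(n)^2 + 2*sin(n) + 9)^2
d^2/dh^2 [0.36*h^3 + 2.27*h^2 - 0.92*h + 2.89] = 2.16*h + 4.54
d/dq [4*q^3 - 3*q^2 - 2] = 6*q*(2*q - 1)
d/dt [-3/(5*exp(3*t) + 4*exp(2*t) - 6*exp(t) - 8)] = (45*exp(2*t) + 24*exp(t) - 18)*exp(t)/(5*exp(3*t) + 4*exp(2*t) - 6*exp(t) - 8)^2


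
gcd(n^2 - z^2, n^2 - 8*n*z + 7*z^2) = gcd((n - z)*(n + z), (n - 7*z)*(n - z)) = -n + z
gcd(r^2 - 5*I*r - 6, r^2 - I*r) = 1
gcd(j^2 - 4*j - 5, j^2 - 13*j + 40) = j - 5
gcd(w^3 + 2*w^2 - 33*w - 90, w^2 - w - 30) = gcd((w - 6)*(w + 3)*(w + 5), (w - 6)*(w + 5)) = w^2 - w - 30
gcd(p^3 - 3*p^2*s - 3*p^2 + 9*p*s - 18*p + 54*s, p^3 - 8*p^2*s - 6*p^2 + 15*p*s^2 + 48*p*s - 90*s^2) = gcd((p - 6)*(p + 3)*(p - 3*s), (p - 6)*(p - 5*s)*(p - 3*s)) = p^2 - 3*p*s - 6*p + 18*s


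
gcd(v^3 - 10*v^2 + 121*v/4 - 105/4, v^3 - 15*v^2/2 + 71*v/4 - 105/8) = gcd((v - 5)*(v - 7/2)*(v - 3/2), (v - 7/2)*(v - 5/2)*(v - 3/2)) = v^2 - 5*v + 21/4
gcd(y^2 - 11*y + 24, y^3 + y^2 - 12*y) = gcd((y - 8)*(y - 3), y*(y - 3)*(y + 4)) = y - 3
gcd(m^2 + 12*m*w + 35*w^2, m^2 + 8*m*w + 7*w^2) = m + 7*w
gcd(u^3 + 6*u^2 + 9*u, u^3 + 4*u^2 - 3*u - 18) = u^2 + 6*u + 9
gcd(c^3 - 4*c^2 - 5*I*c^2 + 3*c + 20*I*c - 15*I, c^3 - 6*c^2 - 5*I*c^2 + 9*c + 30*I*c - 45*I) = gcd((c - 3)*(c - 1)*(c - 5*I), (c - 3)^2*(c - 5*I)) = c^2 + c*(-3 - 5*I) + 15*I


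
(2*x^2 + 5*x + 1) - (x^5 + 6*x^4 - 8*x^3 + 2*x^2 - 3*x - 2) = -x^5 - 6*x^4 + 8*x^3 + 8*x + 3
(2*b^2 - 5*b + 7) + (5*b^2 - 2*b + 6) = 7*b^2 - 7*b + 13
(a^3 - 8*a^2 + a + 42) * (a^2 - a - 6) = a^5 - 9*a^4 + 3*a^3 + 89*a^2 - 48*a - 252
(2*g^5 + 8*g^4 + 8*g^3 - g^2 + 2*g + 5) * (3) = 6*g^5 + 24*g^4 + 24*g^3 - 3*g^2 + 6*g + 15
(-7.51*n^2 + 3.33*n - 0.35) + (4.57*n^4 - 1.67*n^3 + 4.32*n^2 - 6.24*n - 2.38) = 4.57*n^4 - 1.67*n^3 - 3.19*n^2 - 2.91*n - 2.73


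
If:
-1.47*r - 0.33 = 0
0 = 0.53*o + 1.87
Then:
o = -3.53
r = -0.22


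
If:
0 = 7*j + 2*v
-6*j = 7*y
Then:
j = -7*y/6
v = 49*y/12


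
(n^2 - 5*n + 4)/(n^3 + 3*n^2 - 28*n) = (n - 1)/(n*(n + 7))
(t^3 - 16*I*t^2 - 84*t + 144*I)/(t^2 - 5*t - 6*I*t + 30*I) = (t^2 - 10*I*t - 24)/(t - 5)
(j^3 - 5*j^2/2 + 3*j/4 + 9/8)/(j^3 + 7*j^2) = (8*j^3 - 20*j^2 + 6*j + 9)/(8*j^2*(j + 7))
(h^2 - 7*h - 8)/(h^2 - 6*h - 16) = (h + 1)/(h + 2)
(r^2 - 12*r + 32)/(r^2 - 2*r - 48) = (r - 4)/(r + 6)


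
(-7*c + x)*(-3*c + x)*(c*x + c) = 21*c^3*x + 21*c^3 - 10*c^2*x^2 - 10*c^2*x + c*x^3 + c*x^2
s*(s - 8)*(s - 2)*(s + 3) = s^4 - 7*s^3 - 14*s^2 + 48*s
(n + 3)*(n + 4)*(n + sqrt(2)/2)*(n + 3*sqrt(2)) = n^4 + 7*sqrt(2)*n^3/2 + 7*n^3 + 15*n^2 + 49*sqrt(2)*n^2/2 + 21*n + 42*sqrt(2)*n + 36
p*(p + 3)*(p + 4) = p^3 + 7*p^2 + 12*p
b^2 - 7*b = b*(b - 7)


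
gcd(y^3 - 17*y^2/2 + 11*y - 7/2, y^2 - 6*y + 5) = y - 1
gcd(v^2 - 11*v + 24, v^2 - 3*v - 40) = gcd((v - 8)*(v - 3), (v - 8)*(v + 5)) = v - 8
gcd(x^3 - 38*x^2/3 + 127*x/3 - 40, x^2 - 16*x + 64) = x - 8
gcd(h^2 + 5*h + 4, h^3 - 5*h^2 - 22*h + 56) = h + 4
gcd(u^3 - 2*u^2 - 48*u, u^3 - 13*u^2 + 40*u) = u^2 - 8*u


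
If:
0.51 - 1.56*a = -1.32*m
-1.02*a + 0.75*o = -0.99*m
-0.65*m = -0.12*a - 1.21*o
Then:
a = 0.98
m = 0.77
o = 0.31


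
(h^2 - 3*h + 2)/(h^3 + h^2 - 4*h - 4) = (h - 1)/(h^2 + 3*h + 2)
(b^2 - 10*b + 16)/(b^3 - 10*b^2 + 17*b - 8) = (b - 2)/(b^2 - 2*b + 1)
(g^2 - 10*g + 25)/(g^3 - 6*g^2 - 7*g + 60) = (g - 5)/(g^2 - g - 12)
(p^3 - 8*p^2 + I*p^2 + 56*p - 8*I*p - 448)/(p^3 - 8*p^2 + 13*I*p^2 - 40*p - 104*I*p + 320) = (p - 7*I)/(p + 5*I)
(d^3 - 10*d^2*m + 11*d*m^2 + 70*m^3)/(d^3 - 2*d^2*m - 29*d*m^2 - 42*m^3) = (d - 5*m)/(d + 3*m)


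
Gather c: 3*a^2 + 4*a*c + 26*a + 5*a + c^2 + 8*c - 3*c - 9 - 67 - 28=3*a^2 + 31*a + c^2 + c*(4*a + 5) - 104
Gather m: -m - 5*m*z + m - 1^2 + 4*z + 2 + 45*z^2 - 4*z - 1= -5*m*z + 45*z^2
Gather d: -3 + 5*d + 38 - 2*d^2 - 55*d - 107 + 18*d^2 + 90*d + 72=16*d^2 + 40*d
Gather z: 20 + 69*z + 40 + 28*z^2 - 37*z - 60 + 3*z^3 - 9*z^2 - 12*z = 3*z^3 + 19*z^2 + 20*z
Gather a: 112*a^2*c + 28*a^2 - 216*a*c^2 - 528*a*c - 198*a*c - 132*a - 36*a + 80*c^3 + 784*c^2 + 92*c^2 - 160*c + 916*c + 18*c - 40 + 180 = a^2*(112*c + 28) + a*(-216*c^2 - 726*c - 168) + 80*c^3 + 876*c^2 + 774*c + 140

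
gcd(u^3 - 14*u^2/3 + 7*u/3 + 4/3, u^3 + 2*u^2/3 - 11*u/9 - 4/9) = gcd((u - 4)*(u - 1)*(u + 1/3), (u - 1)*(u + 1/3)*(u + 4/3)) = u^2 - 2*u/3 - 1/3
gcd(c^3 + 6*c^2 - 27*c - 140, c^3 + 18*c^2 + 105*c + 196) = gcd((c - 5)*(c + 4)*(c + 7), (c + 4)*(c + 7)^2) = c^2 + 11*c + 28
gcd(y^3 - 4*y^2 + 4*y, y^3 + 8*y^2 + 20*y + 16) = 1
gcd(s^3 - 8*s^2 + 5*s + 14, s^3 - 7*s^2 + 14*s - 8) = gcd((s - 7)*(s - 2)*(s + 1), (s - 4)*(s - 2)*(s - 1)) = s - 2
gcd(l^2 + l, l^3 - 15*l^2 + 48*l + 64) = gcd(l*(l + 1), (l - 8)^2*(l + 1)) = l + 1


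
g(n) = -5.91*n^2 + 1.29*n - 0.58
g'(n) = 1.29 - 11.82*n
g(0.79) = -3.25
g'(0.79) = -8.05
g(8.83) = -449.99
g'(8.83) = -103.08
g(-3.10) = -61.37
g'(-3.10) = 37.93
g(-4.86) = -146.44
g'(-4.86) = 58.74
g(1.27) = -8.47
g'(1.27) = -13.72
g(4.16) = -97.49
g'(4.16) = -47.88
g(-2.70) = -47.15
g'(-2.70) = 33.20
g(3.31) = -61.06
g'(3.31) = -37.83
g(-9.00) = -490.90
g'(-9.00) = 107.67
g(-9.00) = -490.90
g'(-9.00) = 107.67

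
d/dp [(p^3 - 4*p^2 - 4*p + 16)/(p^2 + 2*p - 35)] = (p^4 + 4*p^3 - 109*p^2 + 248*p + 108)/(p^4 + 4*p^3 - 66*p^2 - 140*p + 1225)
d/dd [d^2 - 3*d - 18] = 2*d - 3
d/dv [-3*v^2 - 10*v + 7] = -6*v - 10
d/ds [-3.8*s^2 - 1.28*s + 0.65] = -7.6*s - 1.28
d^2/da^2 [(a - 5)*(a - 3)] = 2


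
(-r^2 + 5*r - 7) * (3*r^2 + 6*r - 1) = -3*r^4 + 9*r^3 + 10*r^2 - 47*r + 7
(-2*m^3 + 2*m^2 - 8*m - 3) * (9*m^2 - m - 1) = -18*m^5 + 20*m^4 - 72*m^3 - 21*m^2 + 11*m + 3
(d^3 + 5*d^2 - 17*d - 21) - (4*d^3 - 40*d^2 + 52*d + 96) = -3*d^3 + 45*d^2 - 69*d - 117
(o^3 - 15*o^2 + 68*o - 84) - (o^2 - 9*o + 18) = o^3 - 16*o^2 + 77*o - 102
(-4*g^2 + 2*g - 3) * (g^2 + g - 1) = -4*g^4 - 2*g^3 + 3*g^2 - 5*g + 3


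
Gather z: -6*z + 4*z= -2*z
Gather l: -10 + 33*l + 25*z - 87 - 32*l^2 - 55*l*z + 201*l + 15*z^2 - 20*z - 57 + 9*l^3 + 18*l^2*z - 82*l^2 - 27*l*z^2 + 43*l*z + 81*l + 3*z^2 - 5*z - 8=9*l^3 + l^2*(18*z - 114) + l*(-27*z^2 - 12*z + 315) + 18*z^2 - 162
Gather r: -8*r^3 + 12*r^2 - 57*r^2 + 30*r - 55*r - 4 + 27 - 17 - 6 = -8*r^3 - 45*r^2 - 25*r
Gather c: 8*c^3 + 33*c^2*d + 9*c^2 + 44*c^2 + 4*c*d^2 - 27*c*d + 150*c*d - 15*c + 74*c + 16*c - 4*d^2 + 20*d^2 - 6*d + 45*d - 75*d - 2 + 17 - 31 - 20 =8*c^3 + c^2*(33*d + 53) + c*(4*d^2 + 123*d + 75) + 16*d^2 - 36*d - 36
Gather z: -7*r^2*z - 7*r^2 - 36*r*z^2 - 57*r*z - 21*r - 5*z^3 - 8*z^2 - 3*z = -7*r^2 - 21*r - 5*z^3 + z^2*(-36*r - 8) + z*(-7*r^2 - 57*r - 3)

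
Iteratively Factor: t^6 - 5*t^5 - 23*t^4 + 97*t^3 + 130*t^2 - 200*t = (t - 1)*(t^5 - 4*t^4 - 27*t^3 + 70*t^2 + 200*t) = (t - 1)*(t + 2)*(t^4 - 6*t^3 - 15*t^2 + 100*t) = (t - 1)*(t + 2)*(t + 4)*(t^3 - 10*t^2 + 25*t) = (t - 5)*(t - 1)*(t + 2)*(t + 4)*(t^2 - 5*t) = (t - 5)^2*(t - 1)*(t + 2)*(t + 4)*(t)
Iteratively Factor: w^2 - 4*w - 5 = (w - 5)*(w + 1)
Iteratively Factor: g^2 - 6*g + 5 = (g - 5)*(g - 1)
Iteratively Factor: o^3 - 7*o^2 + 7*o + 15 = (o - 3)*(o^2 - 4*o - 5) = (o - 5)*(o - 3)*(o + 1)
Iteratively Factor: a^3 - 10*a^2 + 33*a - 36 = (a - 4)*(a^2 - 6*a + 9) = (a - 4)*(a - 3)*(a - 3)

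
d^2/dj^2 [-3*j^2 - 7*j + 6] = -6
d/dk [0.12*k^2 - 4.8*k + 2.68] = 0.24*k - 4.8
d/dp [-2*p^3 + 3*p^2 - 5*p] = -6*p^2 + 6*p - 5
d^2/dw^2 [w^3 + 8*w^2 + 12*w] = 6*w + 16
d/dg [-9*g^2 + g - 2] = 1 - 18*g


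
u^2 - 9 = (u - 3)*(u + 3)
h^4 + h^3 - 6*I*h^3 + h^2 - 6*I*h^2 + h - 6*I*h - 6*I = (h - 6*I)*(h - I)*(-I*h + 1)*(I*h + I)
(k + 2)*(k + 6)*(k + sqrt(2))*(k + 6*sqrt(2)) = k^4 + 8*k^3 + 7*sqrt(2)*k^3 + 24*k^2 + 56*sqrt(2)*k^2 + 96*k + 84*sqrt(2)*k + 144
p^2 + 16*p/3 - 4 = (p - 2/3)*(p + 6)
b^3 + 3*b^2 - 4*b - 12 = (b - 2)*(b + 2)*(b + 3)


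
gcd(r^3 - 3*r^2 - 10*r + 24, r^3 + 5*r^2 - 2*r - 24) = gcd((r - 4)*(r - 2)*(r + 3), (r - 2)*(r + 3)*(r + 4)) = r^2 + r - 6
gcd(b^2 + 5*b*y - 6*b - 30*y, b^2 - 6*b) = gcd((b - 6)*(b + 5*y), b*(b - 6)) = b - 6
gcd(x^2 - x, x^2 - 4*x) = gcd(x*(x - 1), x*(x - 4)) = x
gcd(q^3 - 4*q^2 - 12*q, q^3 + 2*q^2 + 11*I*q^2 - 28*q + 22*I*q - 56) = q + 2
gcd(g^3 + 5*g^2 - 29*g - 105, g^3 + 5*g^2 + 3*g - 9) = g + 3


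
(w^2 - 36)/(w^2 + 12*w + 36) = (w - 6)/(w + 6)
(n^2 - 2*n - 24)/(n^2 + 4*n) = (n - 6)/n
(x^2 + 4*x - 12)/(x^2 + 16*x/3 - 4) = 3*(x - 2)/(3*x - 2)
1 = 1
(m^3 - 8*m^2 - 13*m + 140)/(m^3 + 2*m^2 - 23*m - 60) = (m - 7)/(m + 3)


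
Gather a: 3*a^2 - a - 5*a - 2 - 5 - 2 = 3*a^2 - 6*a - 9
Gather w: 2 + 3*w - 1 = 3*w + 1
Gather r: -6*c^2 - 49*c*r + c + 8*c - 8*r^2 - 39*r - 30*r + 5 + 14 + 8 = -6*c^2 + 9*c - 8*r^2 + r*(-49*c - 69) + 27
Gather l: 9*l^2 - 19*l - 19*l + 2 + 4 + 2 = 9*l^2 - 38*l + 8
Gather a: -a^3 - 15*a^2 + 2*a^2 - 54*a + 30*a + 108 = -a^3 - 13*a^2 - 24*a + 108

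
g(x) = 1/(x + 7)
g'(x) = -1/(x + 7)^2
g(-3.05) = 0.25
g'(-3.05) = -0.06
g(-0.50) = 0.15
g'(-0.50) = -0.02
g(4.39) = 0.09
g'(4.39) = -0.01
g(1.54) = 0.12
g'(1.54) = -0.01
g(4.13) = 0.09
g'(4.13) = -0.01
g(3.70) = 0.09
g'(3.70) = -0.01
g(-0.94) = 0.17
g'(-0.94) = -0.03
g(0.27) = 0.14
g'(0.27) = -0.02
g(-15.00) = -0.12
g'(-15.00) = -0.02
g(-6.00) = 1.00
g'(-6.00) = -1.00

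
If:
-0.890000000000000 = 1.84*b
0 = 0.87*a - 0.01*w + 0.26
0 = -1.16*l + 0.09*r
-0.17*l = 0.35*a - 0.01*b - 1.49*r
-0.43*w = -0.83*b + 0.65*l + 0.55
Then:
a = -0.32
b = -0.48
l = -0.01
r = -0.07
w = -2.20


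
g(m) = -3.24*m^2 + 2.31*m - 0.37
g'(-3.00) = 21.75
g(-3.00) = -36.46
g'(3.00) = -17.13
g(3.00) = -22.60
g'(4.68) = -28.02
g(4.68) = -60.52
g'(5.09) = -30.67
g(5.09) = -72.55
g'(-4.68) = 32.64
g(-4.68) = -82.14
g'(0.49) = -0.87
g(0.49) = -0.02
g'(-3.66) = 26.03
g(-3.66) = -52.23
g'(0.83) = -3.07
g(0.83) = -0.68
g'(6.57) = -40.26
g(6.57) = -125.05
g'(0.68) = -2.10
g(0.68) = -0.30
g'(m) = 2.31 - 6.48*m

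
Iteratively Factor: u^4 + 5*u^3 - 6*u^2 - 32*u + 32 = (u + 4)*(u^3 + u^2 - 10*u + 8) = (u - 2)*(u + 4)*(u^2 + 3*u - 4) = (u - 2)*(u - 1)*(u + 4)*(u + 4)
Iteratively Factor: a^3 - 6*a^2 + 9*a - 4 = (a - 1)*(a^2 - 5*a + 4) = (a - 1)^2*(a - 4)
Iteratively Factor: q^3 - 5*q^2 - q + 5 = (q - 1)*(q^2 - 4*q - 5) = (q - 1)*(q + 1)*(q - 5)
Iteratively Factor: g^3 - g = (g + 1)*(g^2 - g) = (g - 1)*(g + 1)*(g)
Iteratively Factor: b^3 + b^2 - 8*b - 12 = (b - 3)*(b^2 + 4*b + 4) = (b - 3)*(b + 2)*(b + 2)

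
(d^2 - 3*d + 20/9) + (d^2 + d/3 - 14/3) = 2*d^2 - 8*d/3 - 22/9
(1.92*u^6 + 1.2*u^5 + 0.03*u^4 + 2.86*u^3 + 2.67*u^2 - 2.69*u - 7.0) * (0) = 0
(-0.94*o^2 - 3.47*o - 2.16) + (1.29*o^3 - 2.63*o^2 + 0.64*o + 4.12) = 1.29*o^3 - 3.57*o^2 - 2.83*o + 1.96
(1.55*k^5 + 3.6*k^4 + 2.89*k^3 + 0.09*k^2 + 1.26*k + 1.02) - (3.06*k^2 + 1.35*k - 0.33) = 1.55*k^5 + 3.6*k^4 + 2.89*k^3 - 2.97*k^2 - 0.0900000000000001*k + 1.35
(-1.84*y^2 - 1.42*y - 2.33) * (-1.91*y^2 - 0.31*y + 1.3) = 3.5144*y^4 + 3.2826*y^3 + 2.4985*y^2 - 1.1237*y - 3.029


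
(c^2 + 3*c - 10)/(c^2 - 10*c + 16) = (c + 5)/(c - 8)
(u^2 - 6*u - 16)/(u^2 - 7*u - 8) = (u + 2)/(u + 1)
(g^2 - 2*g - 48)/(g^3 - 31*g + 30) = (g - 8)/(g^2 - 6*g + 5)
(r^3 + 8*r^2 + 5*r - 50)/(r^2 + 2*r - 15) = (r^2 + 3*r - 10)/(r - 3)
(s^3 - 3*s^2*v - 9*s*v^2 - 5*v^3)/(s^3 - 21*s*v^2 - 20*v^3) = (s + v)/(s + 4*v)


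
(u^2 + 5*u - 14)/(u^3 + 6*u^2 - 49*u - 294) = (u - 2)/(u^2 - u - 42)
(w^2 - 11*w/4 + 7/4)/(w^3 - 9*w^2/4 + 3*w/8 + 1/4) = 2*(4*w^2 - 11*w + 7)/(8*w^3 - 18*w^2 + 3*w + 2)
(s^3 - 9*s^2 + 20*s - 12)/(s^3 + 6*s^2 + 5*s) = (s^3 - 9*s^2 + 20*s - 12)/(s*(s^2 + 6*s + 5))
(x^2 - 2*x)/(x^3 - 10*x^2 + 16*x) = 1/(x - 8)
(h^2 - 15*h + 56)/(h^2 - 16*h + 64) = (h - 7)/(h - 8)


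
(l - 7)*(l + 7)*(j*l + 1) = j*l^3 - 49*j*l + l^2 - 49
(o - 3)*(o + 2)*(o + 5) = o^3 + 4*o^2 - 11*o - 30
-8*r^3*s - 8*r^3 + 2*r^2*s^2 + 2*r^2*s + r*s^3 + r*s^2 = (-2*r + s)*(4*r + s)*(r*s + r)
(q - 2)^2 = q^2 - 4*q + 4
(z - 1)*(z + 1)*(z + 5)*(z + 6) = z^4 + 11*z^3 + 29*z^2 - 11*z - 30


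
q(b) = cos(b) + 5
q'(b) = -sin(b)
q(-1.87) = 4.71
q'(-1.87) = 0.96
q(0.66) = 5.79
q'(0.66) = -0.61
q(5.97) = 5.95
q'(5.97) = 0.31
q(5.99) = 5.96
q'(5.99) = 0.29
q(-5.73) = 5.85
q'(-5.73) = -0.53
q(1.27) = 5.30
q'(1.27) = -0.96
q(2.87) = 4.04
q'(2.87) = -0.27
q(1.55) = 5.02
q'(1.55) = -1.00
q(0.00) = 6.00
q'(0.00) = 0.00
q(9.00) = 4.09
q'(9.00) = -0.41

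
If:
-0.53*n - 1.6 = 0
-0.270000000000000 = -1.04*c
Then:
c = 0.26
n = -3.02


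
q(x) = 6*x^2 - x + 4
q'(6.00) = 71.00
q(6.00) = 214.00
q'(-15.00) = -181.00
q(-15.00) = 1369.00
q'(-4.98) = -60.76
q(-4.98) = 157.78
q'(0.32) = 2.84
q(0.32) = 4.29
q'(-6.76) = -82.12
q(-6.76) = 284.95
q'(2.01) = 23.12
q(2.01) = 26.23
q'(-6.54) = -79.48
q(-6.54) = 267.17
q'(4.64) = 54.68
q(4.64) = 128.54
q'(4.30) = 50.60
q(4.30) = 110.64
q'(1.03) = 11.36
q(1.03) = 9.34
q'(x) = 12*x - 1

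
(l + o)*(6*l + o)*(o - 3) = 6*l^2*o - 18*l^2 + 7*l*o^2 - 21*l*o + o^3 - 3*o^2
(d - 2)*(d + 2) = d^2 - 4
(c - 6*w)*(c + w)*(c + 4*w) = c^3 - c^2*w - 26*c*w^2 - 24*w^3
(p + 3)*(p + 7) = p^2 + 10*p + 21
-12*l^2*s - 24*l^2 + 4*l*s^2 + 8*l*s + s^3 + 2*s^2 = (-2*l + s)*(6*l + s)*(s + 2)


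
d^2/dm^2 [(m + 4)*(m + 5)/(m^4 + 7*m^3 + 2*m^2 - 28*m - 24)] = 2*(3*m^8 + 75*m^7 + 751*m^6 + 3645*m^5 + 8250*m^4 + 6312*m^3 + 576*m^2 + 8016*m + 11168)/(m^12 + 21*m^11 + 153*m^10 + 343*m^9 - 942*m^8 - 5376*m^7 - 3808*m^6 + 18144*m^5 + 34368*m^4 - 1792*m^3 - 52992*m^2 - 48384*m - 13824)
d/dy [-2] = 0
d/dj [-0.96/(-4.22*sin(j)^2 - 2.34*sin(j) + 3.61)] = -(8.1024*sin(j) + 2.2464)*cos(j)/(4.22*sin(j)^2 + 2.34*sin(j) - 3.61)^2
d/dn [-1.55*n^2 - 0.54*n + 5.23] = -3.1*n - 0.54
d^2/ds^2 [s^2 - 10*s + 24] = 2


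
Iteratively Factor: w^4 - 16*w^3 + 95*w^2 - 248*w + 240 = (w - 5)*(w^3 - 11*w^2 + 40*w - 48) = (w - 5)*(w - 4)*(w^2 - 7*w + 12) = (w - 5)*(w - 4)*(w - 3)*(w - 4)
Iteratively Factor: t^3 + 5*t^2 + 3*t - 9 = (t - 1)*(t^2 + 6*t + 9) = (t - 1)*(t + 3)*(t + 3)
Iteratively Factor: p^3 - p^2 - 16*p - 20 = (p - 5)*(p^2 + 4*p + 4) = (p - 5)*(p + 2)*(p + 2)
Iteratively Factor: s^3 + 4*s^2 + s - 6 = (s + 3)*(s^2 + s - 2) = (s - 1)*(s + 3)*(s + 2)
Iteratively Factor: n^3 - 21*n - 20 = (n + 4)*(n^2 - 4*n - 5) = (n + 1)*(n + 4)*(n - 5)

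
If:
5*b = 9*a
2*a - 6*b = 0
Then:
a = 0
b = 0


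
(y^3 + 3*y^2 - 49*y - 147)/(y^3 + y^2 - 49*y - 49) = (y + 3)/(y + 1)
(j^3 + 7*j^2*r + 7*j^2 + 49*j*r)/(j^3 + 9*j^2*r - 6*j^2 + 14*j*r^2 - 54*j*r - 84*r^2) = j*(j + 7)/(j^2 + 2*j*r - 6*j - 12*r)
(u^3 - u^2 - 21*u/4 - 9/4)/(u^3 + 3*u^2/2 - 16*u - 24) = (2*u^2 - 5*u - 3)/(2*(u^2 - 16))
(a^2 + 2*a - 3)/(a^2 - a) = (a + 3)/a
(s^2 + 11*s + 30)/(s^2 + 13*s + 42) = (s + 5)/(s + 7)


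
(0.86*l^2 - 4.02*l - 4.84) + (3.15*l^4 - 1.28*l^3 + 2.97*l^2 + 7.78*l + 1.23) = 3.15*l^4 - 1.28*l^3 + 3.83*l^2 + 3.76*l - 3.61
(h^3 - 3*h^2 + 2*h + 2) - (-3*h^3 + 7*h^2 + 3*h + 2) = 4*h^3 - 10*h^2 - h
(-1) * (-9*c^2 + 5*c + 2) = 9*c^2 - 5*c - 2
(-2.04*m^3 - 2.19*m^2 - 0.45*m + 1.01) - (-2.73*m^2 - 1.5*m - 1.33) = -2.04*m^3 + 0.54*m^2 + 1.05*m + 2.34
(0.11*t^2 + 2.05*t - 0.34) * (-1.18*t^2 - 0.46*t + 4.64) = -0.1298*t^4 - 2.4696*t^3 - 0.0314*t^2 + 9.6684*t - 1.5776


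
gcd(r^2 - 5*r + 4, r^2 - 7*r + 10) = 1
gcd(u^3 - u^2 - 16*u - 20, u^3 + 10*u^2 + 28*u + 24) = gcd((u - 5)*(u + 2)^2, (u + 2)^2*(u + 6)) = u^2 + 4*u + 4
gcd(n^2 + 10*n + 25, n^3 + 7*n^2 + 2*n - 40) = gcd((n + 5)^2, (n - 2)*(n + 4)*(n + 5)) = n + 5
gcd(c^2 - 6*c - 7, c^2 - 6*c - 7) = c^2 - 6*c - 7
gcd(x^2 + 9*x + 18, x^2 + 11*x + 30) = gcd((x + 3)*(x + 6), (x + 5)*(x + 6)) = x + 6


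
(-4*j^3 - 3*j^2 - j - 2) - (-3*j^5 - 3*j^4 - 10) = 3*j^5 + 3*j^4 - 4*j^3 - 3*j^2 - j + 8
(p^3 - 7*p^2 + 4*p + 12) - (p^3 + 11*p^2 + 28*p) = -18*p^2 - 24*p + 12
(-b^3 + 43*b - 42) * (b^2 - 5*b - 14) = -b^5 + 5*b^4 + 57*b^3 - 257*b^2 - 392*b + 588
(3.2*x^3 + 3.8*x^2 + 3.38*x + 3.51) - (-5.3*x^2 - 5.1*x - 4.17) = 3.2*x^3 + 9.1*x^2 + 8.48*x + 7.68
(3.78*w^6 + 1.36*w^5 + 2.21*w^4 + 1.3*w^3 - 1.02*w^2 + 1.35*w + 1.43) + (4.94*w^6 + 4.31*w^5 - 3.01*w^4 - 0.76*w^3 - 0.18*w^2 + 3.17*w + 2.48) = 8.72*w^6 + 5.67*w^5 - 0.8*w^4 + 0.54*w^3 - 1.2*w^2 + 4.52*w + 3.91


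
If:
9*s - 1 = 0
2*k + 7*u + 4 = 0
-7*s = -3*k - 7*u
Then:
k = 43/9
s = 1/9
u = -122/63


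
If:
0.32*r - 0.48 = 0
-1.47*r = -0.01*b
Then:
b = 220.50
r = 1.50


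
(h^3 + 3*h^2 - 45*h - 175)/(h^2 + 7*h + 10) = (h^2 - 2*h - 35)/(h + 2)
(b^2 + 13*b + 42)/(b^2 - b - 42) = (b + 7)/(b - 7)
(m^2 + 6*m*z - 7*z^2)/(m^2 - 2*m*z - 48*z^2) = (-m^2 - 6*m*z + 7*z^2)/(-m^2 + 2*m*z + 48*z^2)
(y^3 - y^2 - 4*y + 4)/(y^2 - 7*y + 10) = (y^2 + y - 2)/(y - 5)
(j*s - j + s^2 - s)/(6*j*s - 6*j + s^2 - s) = (j + s)/(6*j + s)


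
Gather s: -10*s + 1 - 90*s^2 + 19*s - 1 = -90*s^2 + 9*s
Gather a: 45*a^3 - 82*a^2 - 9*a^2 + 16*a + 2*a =45*a^3 - 91*a^2 + 18*a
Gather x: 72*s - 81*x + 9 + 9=72*s - 81*x + 18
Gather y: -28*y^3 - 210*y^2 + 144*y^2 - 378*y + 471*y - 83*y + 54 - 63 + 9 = -28*y^3 - 66*y^2 + 10*y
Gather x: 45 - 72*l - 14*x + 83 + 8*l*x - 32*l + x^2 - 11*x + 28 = -104*l + x^2 + x*(8*l - 25) + 156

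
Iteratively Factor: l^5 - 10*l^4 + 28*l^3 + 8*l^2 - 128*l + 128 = (l - 4)*(l^4 - 6*l^3 + 4*l^2 + 24*l - 32) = (l - 4)*(l - 2)*(l^3 - 4*l^2 - 4*l + 16) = (l - 4)^2*(l - 2)*(l^2 - 4) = (l - 4)^2*(l - 2)*(l + 2)*(l - 2)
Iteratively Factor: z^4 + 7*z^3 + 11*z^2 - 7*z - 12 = (z + 4)*(z^3 + 3*z^2 - z - 3) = (z + 3)*(z + 4)*(z^2 - 1) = (z + 1)*(z + 3)*(z + 4)*(z - 1)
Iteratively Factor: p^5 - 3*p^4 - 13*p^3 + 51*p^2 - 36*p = (p - 3)*(p^4 - 13*p^2 + 12*p) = (p - 3)^2*(p^3 + 3*p^2 - 4*p) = p*(p - 3)^2*(p^2 + 3*p - 4) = p*(p - 3)^2*(p - 1)*(p + 4)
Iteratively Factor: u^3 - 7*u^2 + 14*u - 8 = (u - 1)*(u^2 - 6*u + 8) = (u - 4)*(u - 1)*(u - 2)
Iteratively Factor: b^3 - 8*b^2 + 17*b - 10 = (b - 2)*(b^2 - 6*b + 5) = (b - 2)*(b - 1)*(b - 5)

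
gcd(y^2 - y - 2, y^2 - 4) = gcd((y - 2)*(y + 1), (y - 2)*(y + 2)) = y - 2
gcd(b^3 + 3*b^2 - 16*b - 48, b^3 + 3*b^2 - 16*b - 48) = b^3 + 3*b^2 - 16*b - 48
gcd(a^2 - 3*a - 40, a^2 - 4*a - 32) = a - 8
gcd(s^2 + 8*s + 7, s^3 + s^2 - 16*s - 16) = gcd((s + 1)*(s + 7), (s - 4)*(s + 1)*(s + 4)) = s + 1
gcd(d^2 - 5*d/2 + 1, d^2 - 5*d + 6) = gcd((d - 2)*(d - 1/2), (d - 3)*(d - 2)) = d - 2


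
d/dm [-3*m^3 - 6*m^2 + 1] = 3*m*(-3*m - 4)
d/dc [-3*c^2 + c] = 1 - 6*c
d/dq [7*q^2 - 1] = 14*q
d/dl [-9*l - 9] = -9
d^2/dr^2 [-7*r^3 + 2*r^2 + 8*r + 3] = 4 - 42*r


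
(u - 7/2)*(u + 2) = u^2 - 3*u/2 - 7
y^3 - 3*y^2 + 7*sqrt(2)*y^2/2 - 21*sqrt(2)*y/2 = y*(y - 3)*(y + 7*sqrt(2)/2)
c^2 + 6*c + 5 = (c + 1)*(c + 5)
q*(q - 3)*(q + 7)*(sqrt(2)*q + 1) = sqrt(2)*q^4 + q^3 + 4*sqrt(2)*q^3 - 21*sqrt(2)*q^2 + 4*q^2 - 21*q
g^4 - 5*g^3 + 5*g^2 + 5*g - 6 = (g - 3)*(g - 2)*(g - 1)*(g + 1)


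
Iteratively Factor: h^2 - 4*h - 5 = (h + 1)*(h - 5)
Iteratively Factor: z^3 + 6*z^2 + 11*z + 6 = (z + 1)*(z^2 + 5*z + 6) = (z + 1)*(z + 3)*(z + 2)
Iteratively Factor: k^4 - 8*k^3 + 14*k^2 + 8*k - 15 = (k + 1)*(k^3 - 9*k^2 + 23*k - 15) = (k - 3)*(k + 1)*(k^2 - 6*k + 5) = (k - 3)*(k - 1)*(k + 1)*(k - 5)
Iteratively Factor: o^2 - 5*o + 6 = (o - 2)*(o - 3)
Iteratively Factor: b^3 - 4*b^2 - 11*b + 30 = (b - 2)*(b^2 - 2*b - 15) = (b - 5)*(b - 2)*(b + 3)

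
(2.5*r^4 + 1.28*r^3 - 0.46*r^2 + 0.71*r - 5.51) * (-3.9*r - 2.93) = -9.75*r^5 - 12.317*r^4 - 1.9564*r^3 - 1.4212*r^2 + 19.4087*r + 16.1443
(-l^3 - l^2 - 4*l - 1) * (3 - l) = l^4 - 2*l^3 + l^2 - 11*l - 3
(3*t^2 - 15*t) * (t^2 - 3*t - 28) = 3*t^4 - 24*t^3 - 39*t^2 + 420*t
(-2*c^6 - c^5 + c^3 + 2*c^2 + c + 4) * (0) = 0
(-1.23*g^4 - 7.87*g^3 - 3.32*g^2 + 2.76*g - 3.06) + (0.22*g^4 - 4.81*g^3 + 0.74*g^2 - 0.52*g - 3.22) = -1.01*g^4 - 12.68*g^3 - 2.58*g^2 + 2.24*g - 6.28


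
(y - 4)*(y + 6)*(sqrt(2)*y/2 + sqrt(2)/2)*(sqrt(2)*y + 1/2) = y^4 + sqrt(2)*y^3/4 + 3*y^3 - 22*y^2 + 3*sqrt(2)*y^2/4 - 24*y - 11*sqrt(2)*y/2 - 6*sqrt(2)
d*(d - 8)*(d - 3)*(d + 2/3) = d^4 - 31*d^3/3 + 50*d^2/3 + 16*d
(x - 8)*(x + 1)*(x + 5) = x^3 - 2*x^2 - 43*x - 40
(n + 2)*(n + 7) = n^2 + 9*n + 14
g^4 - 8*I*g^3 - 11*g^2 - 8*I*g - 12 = (g - 6*I)*(g - 2*I)*(g - I)*(g + I)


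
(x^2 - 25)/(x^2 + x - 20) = (x - 5)/(x - 4)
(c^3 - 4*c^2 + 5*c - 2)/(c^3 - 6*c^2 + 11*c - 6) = (c - 1)/(c - 3)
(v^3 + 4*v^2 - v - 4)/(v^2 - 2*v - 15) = (-v^3 - 4*v^2 + v + 4)/(-v^2 + 2*v + 15)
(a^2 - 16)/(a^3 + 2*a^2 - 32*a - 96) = (a - 4)/(a^2 - 2*a - 24)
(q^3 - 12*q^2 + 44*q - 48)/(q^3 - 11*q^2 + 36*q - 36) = (q - 4)/(q - 3)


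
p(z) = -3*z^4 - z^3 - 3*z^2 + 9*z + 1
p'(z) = -12*z^3 - 3*z^2 - 6*z + 9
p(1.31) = -3.44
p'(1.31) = -30.99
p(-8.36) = -14353.30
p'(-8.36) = 6860.82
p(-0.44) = -3.57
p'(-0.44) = 12.08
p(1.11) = 1.37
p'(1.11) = -17.77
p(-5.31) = -2366.72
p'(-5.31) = 1752.93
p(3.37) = -427.95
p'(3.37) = -504.56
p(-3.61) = -533.05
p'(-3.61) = 556.11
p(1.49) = -10.34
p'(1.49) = -46.30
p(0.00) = 1.00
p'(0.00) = 9.00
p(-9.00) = -19277.00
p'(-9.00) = 8568.00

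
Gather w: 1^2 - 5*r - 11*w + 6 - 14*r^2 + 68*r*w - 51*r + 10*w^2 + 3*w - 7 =-14*r^2 - 56*r + 10*w^2 + w*(68*r - 8)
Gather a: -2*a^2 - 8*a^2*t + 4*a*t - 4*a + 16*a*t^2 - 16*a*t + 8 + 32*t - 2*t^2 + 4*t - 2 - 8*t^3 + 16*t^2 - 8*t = a^2*(-8*t - 2) + a*(16*t^2 - 12*t - 4) - 8*t^3 + 14*t^2 + 28*t + 6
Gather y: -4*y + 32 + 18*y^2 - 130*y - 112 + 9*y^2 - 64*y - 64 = 27*y^2 - 198*y - 144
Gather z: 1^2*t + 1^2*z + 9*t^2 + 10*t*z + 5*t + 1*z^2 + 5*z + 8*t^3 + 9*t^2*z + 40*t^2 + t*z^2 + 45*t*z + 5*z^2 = 8*t^3 + 49*t^2 + 6*t + z^2*(t + 6) + z*(9*t^2 + 55*t + 6)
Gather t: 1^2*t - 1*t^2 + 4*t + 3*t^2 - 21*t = 2*t^2 - 16*t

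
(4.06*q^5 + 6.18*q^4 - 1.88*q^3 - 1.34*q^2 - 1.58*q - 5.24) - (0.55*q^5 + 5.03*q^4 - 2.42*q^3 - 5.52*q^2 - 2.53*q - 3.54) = 3.51*q^5 + 1.15*q^4 + 0.54*q^3 + 4.18*q^2 + 0.95*q - 1.7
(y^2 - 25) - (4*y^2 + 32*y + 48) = -3*y^2 - 32*y - 73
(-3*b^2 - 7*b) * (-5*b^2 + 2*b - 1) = 15*b^4 + 29*b^3 - 11*b^2 + 7*b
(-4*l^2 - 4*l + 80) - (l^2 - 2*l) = -5*l^2 - 2*l + 80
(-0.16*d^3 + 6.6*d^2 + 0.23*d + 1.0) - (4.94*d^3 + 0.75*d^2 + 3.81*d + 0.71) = -5.1*d^3 + 5.85*d^2 - 3.58*d + 0.29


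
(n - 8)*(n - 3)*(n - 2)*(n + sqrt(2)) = n^4 - 13*n^3 + sqrt(2)*n^3 - 13*sqrt(2)*n^2 + 46*n^2 - 48*n + 46*sqrt(2)*n - 48*sqrt(2)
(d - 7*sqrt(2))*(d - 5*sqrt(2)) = d^2 - 12*sqrt(2)*d + 70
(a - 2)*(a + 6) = a^2 + 4*a - 12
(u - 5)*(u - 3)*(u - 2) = u^3 - 10*u^2 + 31*u - 30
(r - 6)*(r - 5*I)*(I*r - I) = I*r^3 + 5*r^2 - 7*I*r^2 - 35*r + 6*I*r + 30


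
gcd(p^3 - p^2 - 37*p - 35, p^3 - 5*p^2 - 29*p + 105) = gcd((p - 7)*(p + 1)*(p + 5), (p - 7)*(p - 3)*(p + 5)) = p^2 - 2*p - 35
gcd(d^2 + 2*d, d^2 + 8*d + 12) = d + 2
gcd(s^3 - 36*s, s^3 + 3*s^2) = s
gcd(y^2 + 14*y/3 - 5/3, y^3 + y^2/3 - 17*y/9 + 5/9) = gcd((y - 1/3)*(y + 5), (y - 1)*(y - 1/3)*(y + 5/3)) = y - 1/3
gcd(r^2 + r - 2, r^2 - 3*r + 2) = r - 1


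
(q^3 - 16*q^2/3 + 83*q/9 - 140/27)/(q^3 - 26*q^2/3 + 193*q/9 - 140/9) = (q - 5/3)/(q - 5)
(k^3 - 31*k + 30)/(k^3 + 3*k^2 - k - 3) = (k^2 + k - 30)/(k^2 + 4*k + 3)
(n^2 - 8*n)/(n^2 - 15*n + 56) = n/(n - 7)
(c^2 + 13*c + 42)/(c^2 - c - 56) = (c + 6)/(c - 8)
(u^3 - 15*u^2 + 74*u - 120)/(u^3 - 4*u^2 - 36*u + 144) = (u - 5)/(u + 6)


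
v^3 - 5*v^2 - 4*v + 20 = (v - 5)*(v - 2)*(v + 2)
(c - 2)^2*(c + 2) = c^3 - 2*c^2 - 4*c + 8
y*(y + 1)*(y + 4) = y^3 + 5*y^2 + 4*y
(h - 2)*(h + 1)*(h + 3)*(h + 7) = h^4 + 9*h^3 + 9*h^2 - 41*h - 42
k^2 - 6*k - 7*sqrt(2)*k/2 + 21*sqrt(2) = (k - 6)*(k - 7*sqrt(2)/2)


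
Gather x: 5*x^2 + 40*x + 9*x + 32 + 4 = 5*x^2 + 49*x + 36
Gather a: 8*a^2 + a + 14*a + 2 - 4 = 8*a^2 + 15*a - 2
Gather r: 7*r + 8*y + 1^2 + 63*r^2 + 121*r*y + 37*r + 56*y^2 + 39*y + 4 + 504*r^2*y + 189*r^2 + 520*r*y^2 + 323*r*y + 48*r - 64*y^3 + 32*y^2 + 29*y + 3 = r^2*(504*y + 252) + r*(520*y^2 + 444*y + 92) - 64*y^3 + 88*y^2 + 76*y + 8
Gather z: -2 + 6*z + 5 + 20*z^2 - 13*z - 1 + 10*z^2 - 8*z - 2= 30*z^2 - 15*z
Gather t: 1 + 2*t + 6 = 2*t + 7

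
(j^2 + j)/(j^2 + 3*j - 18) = j*(j + 1)/(j^2 + 3*j - 18)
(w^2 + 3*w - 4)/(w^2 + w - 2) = (w + 4)/(w + 2)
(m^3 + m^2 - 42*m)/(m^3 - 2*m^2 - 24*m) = (m + 7)/(m + 4)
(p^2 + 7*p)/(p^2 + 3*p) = (p + 7)/(p + 3)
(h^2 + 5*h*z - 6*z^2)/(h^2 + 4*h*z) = (h^2 + 5*h*z - 6*z^2)/(h*(h + 4*z))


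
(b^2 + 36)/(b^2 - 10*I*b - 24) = (b + 6*I)/(b - 4*I)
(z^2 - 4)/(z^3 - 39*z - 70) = (z - 2)/(z^2 - 2*z - 35)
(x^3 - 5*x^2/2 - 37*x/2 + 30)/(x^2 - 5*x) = x + 5/2 - 6/x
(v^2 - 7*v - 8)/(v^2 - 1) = (v - 8)/(v - 1)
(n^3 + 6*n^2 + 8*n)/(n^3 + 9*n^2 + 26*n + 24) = n/(n + 3)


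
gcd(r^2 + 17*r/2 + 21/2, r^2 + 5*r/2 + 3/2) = r + 3/2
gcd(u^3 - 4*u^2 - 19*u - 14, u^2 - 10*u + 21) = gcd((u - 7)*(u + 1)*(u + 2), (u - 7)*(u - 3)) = u - 7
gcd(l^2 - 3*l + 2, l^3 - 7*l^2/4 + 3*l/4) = l - 1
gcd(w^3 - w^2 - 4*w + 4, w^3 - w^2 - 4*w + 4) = w^3 - w^2 - 4*w + 4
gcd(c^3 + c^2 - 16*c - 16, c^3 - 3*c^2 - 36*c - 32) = c^2 + 5*c + 4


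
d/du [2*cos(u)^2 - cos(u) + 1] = (1 - 4*cos(u))*sin(u)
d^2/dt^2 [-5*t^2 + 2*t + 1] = -10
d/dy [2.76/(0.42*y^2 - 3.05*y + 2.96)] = (8.418 - 2.3184*y)/(0.42*y^2 - 3.05*y + 2.96)^2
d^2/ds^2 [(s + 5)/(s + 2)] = 6/(s + 2)^3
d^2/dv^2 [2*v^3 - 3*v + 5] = 12*v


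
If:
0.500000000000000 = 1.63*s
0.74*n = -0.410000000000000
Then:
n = -0.55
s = 0.31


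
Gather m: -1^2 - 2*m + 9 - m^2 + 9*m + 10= -m^2 + 7*m + 18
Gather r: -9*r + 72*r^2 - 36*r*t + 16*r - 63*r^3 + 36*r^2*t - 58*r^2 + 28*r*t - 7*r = -63*r^3 + r^2*(36*t + 14) - 8*r*t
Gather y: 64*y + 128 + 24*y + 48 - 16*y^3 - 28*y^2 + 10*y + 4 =-16*y^3 - 28*y^2 + 98*y + 180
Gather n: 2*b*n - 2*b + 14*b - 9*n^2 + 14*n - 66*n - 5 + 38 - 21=12*b - 9*n^2 + n*(2*b - 52) + 12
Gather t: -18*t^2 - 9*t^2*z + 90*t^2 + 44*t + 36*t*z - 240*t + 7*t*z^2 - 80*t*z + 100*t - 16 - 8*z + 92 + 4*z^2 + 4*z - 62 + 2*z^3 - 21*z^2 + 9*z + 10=t^2*(72 - 9*z) + t*(7*z^2 - 44*z - 96) + 2*z^3 - 17*z^2 + 5*z + 24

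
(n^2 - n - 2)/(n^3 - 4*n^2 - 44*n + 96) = (n + 1)/(n^2 - 2*n - 48)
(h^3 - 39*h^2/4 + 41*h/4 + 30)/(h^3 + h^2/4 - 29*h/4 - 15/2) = (h - 8)/(h + 2)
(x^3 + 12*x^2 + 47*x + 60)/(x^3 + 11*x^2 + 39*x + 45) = (x + 4)/(x + 3)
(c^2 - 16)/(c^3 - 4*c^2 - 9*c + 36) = (c + 4)/(c^2 - 9)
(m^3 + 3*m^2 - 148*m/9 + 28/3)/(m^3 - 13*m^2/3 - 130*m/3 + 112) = (m - 2/3)/(m - 8)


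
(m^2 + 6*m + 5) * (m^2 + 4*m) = m^4 + 10*m^3 + 29*m^2 + 20*m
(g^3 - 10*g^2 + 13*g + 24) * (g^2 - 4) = g^5 - 10*g^4 + 9*g^3 + 64*g^2 - 52*g - 96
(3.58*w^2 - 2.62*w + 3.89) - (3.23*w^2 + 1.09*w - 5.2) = 0.35*w^2 - 3.71*w + 9.09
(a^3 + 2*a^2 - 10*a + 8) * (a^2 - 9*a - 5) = a^5 - 7*a^4 - 33*a^3 + 88*a^2 - 22*a - 40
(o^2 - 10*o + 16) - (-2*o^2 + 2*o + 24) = 3*o^2 - 12*o - 8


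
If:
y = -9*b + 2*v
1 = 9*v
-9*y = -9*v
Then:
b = 1/81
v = 1/9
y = 1/9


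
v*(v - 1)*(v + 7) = v^3 + 6*v^2 - 7*v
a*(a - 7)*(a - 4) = a^3 - 11*a^2 + 28*a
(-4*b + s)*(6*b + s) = -24*b^2 + 2*b*s + s^2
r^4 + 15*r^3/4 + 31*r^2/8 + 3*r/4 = r*(r + 1/4)*(r + 3/2)*(r + 2)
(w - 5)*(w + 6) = w^2 + w - 30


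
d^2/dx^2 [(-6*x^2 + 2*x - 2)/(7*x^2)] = 4*(x - 3)/(7*x^4)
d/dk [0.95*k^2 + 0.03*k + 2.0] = 1.9*k + 0.03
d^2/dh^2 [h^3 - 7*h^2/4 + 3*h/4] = 6*h - 7/2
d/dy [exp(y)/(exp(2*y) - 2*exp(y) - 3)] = (-exp(2*y) - 3)*exp(y)/(exp(4*y) - 4*exp(3*y) - 2*exp(2*y) + 12*exp(y) + 9)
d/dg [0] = 0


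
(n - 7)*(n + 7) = n^2 - 49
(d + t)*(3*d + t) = 3*d^2 + 4*d*t + t^2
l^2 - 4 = (l - 2)*(l + 2)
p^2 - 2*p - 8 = (p - 4)*(p + 2)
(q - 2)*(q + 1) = q^2 - q - 2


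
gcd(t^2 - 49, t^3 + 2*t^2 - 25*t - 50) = 1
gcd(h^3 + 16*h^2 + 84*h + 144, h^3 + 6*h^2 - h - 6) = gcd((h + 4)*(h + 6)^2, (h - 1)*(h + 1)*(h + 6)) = h + 6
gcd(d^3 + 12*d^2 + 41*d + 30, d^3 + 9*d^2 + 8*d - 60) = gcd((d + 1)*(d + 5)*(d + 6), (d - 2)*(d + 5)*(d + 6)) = d^2 + 11*d + 30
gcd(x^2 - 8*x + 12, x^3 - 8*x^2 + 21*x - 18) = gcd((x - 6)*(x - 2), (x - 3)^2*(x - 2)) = x - 2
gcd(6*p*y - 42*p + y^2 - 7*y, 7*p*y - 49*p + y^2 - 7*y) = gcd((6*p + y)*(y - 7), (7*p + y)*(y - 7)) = y - 7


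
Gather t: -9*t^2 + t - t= -9*t^2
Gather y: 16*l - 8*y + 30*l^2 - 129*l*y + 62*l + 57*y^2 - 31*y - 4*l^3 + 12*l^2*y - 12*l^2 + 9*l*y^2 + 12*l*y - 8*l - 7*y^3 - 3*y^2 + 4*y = -4*l^3 + 18*l^2 + 70*l - 7*y^3 + y^2*(9*l + 54) + y*(12*l^2 - 117*l - 35)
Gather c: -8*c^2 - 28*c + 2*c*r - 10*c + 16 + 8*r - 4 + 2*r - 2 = -8*c^2 + c*(2*r - 38) + 10*r + 10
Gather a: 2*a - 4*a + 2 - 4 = -2*a - 2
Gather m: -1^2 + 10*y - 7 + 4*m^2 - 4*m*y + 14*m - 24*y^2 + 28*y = 4*m^2 + m*(14 - 4*y) - 24*y^2 + 38*y - 8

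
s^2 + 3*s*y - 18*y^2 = (s - 3*y)*(s + 6*y)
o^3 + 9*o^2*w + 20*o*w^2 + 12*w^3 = (o + w)*(o + 2*w)*(o + 6*w)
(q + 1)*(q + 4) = q^2 + 5*q + 4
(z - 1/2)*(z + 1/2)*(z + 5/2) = z^3 + 5*z^2/2 - z/4 - 5/8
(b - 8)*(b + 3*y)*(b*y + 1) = b^3*y + 3*b^2*y^2 - 8*b^2*y + b^2 - 24*b*y^2 + 3*b*y - 8*b - 24*y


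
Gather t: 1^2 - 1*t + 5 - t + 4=10 - 2*t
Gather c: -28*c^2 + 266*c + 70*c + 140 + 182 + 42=-28*c^2 + 336*c + 364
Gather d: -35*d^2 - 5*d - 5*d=-35*d^2 - 10*d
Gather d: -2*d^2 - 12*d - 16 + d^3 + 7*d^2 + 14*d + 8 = d^3 + 5*d^2 + 2*d - 8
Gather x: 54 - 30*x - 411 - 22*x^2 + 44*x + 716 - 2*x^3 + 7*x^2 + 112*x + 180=-2*x^3 - 15*x^2 + 126*x + 539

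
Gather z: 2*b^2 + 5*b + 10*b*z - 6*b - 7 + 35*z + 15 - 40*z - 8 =2*b^2 - b + z*(10*b - 5)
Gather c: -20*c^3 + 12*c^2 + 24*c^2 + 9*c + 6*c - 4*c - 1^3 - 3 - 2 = -20*c^3 + 36*c^2 + 11*c - 6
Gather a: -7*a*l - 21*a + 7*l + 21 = a*(-7*l - 21) + 7*l + 21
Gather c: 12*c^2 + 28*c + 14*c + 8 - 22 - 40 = 12*c^2 + 42*c - 54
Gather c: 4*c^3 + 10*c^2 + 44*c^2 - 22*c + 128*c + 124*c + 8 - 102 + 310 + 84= 4*c^3 + 54*c^2 + 230*c + 300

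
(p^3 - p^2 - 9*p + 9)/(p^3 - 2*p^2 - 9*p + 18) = (p - 1)/(p - 2)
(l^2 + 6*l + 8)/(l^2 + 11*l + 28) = (l + 2)/(l + 7)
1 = 1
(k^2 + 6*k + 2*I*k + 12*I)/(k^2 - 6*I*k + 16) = (k + 6)/(k - 8*I)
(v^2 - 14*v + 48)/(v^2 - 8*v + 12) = (v - 8)/(v - 2)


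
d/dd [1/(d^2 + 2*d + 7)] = 2*(-d - 1)/(d^2 + 2*d + 7)^2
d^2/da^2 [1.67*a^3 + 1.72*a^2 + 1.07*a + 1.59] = 10.02*a + 3.44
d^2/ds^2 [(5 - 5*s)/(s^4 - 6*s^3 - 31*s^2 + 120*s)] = 10*(-6*s^7 + 58*s^6 - 105*s^5 - 261*s^4 + 47*s^3 + 723*s^2 - 11160*s + 14400)/(s^3*(s^9 - 18*s^8 + 15*s^7 + 1260*s^6 - 4785*s^5 - 26658*s^4 + 147329*s^3 + 86760*s^2 - 1339200*s + 1728000))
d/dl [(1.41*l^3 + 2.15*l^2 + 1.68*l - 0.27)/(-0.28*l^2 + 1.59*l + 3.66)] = (-0.3948*l^4 + 4.4838*l^3 + 19.3707*l^2 + 15.5868*l + 6.5781)/(0.0784*l^4 - 0.8904*l^3 + 0.4785*l^2 + 11.6388*l + 13.3956)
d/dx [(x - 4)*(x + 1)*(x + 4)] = 3*x^2 + 2*x - 16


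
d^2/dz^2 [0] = 0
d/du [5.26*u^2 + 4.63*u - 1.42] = 10.52*u + 4.63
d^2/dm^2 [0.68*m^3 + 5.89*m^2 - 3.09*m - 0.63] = 4.08*m + 11.78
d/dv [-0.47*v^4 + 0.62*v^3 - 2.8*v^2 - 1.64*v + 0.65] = -1.88*v^3 + 1.86*v^2 - 5.6*v - 1.64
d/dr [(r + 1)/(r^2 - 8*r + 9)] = (r^2 - 8*r - 2*(r - 4)*(r + 1) + 9)/(r^2 - 8*r + 9)^2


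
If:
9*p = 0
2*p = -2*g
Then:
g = 0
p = 0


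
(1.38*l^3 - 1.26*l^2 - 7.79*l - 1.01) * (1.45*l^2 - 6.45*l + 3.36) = 2.001*l^5 - 10.728*l^4 + 1.4683*l^3 + 44.5474*l^2 - 19.6599*l - 3.3936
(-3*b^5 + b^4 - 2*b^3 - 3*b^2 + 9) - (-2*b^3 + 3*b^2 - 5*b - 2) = -3*b^5 + b^4 - 6*b^2 + 5*b + 11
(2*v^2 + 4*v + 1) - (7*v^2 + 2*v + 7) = -5*v^2 + 2*v - 6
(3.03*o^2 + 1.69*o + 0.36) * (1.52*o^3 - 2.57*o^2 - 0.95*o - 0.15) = 4.6056*o^5 - 5.2183*o^4 - 6.6746*o^3 - 2.9852*o^2 - 0.5955*o - 0.054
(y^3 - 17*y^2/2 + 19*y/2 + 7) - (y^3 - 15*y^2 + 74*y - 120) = 13*y^2/2 - 129*y/2 + 127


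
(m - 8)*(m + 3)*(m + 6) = m^3 + m^2 - 54*m - 144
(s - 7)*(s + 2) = s^2 - 5*s - 14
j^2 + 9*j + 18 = (j + 3)*(j + 6)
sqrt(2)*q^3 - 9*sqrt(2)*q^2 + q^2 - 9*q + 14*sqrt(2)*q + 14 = (q - 7)*(q - 2)*(sqrt(2)*q + 1)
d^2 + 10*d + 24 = (d + 4)*(d + 6)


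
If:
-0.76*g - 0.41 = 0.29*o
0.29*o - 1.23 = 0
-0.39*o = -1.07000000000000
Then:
No Solution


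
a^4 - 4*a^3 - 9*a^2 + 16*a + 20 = (a - 5)*(a - 2)*(a + 1)*(a + 2)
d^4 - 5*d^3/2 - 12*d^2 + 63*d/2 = d*(d - 3)^2*(d + 7/2)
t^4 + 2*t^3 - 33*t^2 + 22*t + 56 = (t - 4)*(t - 2)*(t + 1)*(t + 7)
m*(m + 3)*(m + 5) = m^3 + 8*m^2 + 15*m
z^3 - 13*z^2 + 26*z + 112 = (z - 8)*(z - 7)*(z + 2)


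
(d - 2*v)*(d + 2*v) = d^2 - 4*v^2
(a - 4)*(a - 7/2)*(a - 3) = a^3 - 21*a^2/2 + 73*a/2 - 42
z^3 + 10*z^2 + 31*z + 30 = (z + 2)*(z + 3)*(z + 5)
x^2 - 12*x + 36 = (x - 6)^2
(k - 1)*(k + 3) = k^2 + 2*k - 3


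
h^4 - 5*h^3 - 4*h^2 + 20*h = h*(h - 5)*(h - 2)*(h + 2)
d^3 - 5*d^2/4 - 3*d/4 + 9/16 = (d - 3/2)*(d - 1/2)*(d + 3/4)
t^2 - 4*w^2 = (t - 2*w)*(t + 2*w)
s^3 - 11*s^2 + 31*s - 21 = (s - 7)*(s - 3)*(s - 1)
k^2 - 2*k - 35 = (k - 7)*(k + 5)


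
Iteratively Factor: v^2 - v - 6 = (v + 2)*(v - 3)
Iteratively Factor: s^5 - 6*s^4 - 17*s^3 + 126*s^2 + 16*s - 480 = (s - 4)*(s^4 - 2*s^3 - 25*s^2 + 26*s + 120) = (s - 4)*(s + 4)*(s^3 - 6*s^2 - s + 30) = (s - 5)*(s - 4)*(s + 4)*(s^2 - s - 6) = (s - 5)*(s - 4)*(s + 2)*(s + 4)*(s - 3)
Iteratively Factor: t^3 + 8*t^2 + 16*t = (t)*(t^2 + 8*t + 16) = t*(t + 4)*(t + 4)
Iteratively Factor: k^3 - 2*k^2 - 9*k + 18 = (k + 3)*(k^2 - 5*k + 6) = (k - 2)*(k + 3)*(k - 3)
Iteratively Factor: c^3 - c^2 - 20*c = (c)*(c^2 - c - 20) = c*(c - 5)*(c + 4)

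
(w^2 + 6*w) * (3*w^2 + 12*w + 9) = 3*w^4 + 30*w^3 + 81*w^2 + 54*w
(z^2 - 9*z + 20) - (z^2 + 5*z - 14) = 34 - 14*z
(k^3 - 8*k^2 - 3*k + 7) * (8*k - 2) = 8*k^4 - 66*k^3 - 8*k^2 + 62*k - 14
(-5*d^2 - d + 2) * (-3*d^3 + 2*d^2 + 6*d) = 15*d^5 - 7*d^4 - 38*d^3 - 2*d^2 + 12*d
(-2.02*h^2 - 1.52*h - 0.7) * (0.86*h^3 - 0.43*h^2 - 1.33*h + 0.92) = -1.7372*h^5 - 0.4386*h^4 + 2.7382*h^3 + 0.4642*h^2 - 0.4674*h - 0.644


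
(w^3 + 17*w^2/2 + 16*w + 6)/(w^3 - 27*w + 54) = (w^2 + 5*w/2 + 1)/(w^2 - 6*w + 9)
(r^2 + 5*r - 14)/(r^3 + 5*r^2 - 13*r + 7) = (r - 2)/(r^2 - 2*r + 1)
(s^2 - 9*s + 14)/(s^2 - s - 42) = (s - 2)/(s + 6)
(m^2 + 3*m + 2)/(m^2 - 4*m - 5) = (m + 2)/(m - 5)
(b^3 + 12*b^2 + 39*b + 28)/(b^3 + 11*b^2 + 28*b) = (b + 1)/b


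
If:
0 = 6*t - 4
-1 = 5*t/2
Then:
No Solution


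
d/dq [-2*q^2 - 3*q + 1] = -4*q - 3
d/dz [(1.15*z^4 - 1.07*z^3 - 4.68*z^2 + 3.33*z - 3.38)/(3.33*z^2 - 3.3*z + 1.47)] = (7.659*z^5 - 14.9481*z^4 + 13.824*z^3 - 0.363599999999998*z^2 + 8.7516*z - 6.2589)/(11.0889*z^4 - 21.978*z^3 + 20.6802*z^2 - 9.702*z + 2.1609)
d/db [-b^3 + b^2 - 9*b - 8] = -3*b^2 + 2*b - 9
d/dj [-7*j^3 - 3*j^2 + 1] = 3*j*(-7*j - 2)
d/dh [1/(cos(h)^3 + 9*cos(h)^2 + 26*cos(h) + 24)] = (3*cos(h)^2 + 18*cos(h) + 26)*sin(h)/(cos(h)^3 + 9*cos(h)^2 + 26*cos(h) + 24)^2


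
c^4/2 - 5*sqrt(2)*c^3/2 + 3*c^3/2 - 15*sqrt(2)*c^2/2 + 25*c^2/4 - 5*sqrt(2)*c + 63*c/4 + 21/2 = (c/2 + 1/2)*(c + 2)*(c - 7*sqrt(2)/2)*(c - 3*sqrt(2)/2)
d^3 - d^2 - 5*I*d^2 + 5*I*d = d*(d - 1)*(d - 5*I)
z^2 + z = z*(z + 1)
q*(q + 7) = q^2 + 7*q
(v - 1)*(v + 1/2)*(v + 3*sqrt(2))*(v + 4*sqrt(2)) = v^4 - v^3/2 + 7*sqrt(2)*v^3 - 7*sqrt(2)*v^2/2 + 47*v^2/2 - 12*v - 7*sqrt(2)*v/2 - 12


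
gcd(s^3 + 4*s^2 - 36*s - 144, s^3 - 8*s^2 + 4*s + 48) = s - 6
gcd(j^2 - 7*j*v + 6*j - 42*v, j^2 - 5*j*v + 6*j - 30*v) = j + 6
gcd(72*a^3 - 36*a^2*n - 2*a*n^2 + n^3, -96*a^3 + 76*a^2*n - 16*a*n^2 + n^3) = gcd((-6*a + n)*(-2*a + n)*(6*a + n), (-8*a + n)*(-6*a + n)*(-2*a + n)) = 12*a^2 - 8*a*n + n^2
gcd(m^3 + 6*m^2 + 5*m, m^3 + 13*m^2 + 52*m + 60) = m + 5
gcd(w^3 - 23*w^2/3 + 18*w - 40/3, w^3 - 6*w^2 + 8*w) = w^2 - 6*w + 8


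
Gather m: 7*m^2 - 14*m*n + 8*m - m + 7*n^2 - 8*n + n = 7*m^2 + m*(7 - 14*n) + 7*n^2 - 7*n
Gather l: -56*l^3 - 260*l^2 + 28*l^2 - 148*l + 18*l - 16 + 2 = -56*l^3 - 232*l^2 - 130*l - 14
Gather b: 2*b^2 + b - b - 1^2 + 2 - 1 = 2*b^2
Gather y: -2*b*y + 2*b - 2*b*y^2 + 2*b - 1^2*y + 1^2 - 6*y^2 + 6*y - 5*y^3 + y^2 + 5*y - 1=4*b - 5*y^3 + y^2*(-2*b - 5) + y*(10 - 2*b)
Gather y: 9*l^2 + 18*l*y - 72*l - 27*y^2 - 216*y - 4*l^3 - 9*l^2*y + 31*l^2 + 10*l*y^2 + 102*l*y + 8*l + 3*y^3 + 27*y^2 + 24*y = -4*l^3 + 40*l^2 + 10*l*y^2 - 64*l + 3*y^3 + y*(-9*l^2 + 120*l - 192)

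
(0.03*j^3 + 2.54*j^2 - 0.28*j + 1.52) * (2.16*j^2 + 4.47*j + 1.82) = 0.0648*j^5 + 5.6205*j^4 + 10.8036*j^3 + 6.6544*j^2 + 6.2848*j + 2.7664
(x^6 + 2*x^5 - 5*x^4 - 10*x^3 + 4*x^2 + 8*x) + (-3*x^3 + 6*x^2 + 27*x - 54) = x^6 + 2*x^5 - 5*x^4 - 13*x^3 + 10*x^2 + 35*x - 54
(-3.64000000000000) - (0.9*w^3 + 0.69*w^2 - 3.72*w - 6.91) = -0.9*w^3 - 0.69*w^2 + 3.72*w + 3.27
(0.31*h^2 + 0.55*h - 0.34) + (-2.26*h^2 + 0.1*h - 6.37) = -1.95*h^2 + 0.65*h - 6.71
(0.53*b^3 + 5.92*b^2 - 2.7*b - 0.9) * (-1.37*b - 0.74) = -0.7261*b^4 - 8.5026*b^3 - 0.681799999999999*b^2 + 3.231*b + 0.666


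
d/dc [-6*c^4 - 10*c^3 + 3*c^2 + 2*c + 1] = -24*c^3 - 30*c^2 + 6*c + 2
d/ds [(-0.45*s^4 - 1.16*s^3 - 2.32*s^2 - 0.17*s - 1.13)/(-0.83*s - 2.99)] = (1.1205*s^4 + 7.3076*s^3 + 12.3308*s^2 + 13.8736*s - 0.4296)/(0.6889*s^2 + 4.9634*s + 8.9401)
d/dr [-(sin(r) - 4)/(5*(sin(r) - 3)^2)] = (sin(r) - 5)*cos(r)/(5*(sin(r) - 3)^3)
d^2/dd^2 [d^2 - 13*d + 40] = 2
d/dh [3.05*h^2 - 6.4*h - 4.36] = 6.1*h - 6.4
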